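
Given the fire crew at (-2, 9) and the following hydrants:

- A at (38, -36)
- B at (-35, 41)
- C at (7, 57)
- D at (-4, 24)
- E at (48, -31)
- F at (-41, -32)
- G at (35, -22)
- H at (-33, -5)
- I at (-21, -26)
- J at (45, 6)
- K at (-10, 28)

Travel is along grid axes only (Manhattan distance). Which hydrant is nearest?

Distances from (-2, 9):
A: |40| + |-45| = 40 + 45 = 85
B: |-33| + |32| = 33 + 32 = 65
C: |9| + |48| = 9 + 48 = 57
D: |-2| + |15| = 2 + 15 = 17
E: |50| + |-40| = 50 + 40 = 90
F: |-39| + |-41| = 39 + 41 = 80
G: |37| + |-31| = 37 + 31 = 68
H: |-31| + |-14| = 31 + 14 = 45
I: |-19| + |-35| = 19 + 35 = 54
J: |47| + |-3| = 47 + 3 = 50
K: |-8| + |19| = 8 + 19 = 27
Minimum: D at 17.

D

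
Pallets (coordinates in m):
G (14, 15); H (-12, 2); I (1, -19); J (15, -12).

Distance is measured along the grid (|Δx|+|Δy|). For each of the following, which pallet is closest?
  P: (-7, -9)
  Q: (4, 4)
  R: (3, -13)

P at (-7, -9):
  G: 45 m
  H: 16 m
  I: 18 m
  J: 25 m
  → nearest: H (16 m)
Q at (4, 4):
  G: 21 m
  H: 18 m
  I: 26 m
  J: 27 m
  → nearest: H (18 m)
R at (3, -13):
  G: 39 m
  H: 30 m
  I: 8 m
  J: 13 m
  → nearest: I (8 m)

P→H; Q→H; R→I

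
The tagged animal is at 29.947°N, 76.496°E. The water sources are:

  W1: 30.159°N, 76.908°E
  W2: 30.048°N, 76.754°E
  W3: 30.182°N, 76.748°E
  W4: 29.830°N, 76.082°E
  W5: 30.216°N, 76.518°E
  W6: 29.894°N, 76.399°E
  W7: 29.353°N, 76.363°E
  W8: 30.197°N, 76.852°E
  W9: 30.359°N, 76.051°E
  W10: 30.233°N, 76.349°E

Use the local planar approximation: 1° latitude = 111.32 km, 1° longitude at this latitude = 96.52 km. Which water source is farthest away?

W7

Distances from 29.947°N, 76.496°E:
W1: √((0.212·111.32)² + (0.412·96.52)²) = √(556.95245 + 1581.35384) = 46.242 km
W2: √((0.101·111.32)² + (0.258·96.52)²) = √(126.41224 + 620.11757) = 27.323 km
W3: √((0.235·111.32)² + (0.252·96.52)²) = √(684.35606 + 591.61027) = 35.721 km
W4: √((-0.117·111.32)² + (-0.414·96.52)²) = √(169.63604 + 1596.74406) = 42.028 km
W5: √((0.269·111.32)² + (0.022·96.52)²) = √(896.70782 + 4.50900) = 30.020 km
W6: √((-0.053·111.32)² + (-0.097·96.52)²) = √(34.80953 + 87.65528) = 11.066 km
W7: √((-0.594·111.32)² + (-0.133·96.52)²) = √(4372.39396 + 164.79268) = 67.359 km
W8: √((0.250·111.32)² + (0.356·96.52)²) = √(774.50890 + 1180.68657) = 44.218 km
W9: √((0.412·111.32)² + (-0.445·96.52)²) = √(2103.49182 + 1844.82276) = 62.836 km
W10: √((0.286·111.32)² + (-0.147·96.52)²) = √(1013.62768 + 201.31183) = 34.856 km
Maximum: W7 at 67.359 km.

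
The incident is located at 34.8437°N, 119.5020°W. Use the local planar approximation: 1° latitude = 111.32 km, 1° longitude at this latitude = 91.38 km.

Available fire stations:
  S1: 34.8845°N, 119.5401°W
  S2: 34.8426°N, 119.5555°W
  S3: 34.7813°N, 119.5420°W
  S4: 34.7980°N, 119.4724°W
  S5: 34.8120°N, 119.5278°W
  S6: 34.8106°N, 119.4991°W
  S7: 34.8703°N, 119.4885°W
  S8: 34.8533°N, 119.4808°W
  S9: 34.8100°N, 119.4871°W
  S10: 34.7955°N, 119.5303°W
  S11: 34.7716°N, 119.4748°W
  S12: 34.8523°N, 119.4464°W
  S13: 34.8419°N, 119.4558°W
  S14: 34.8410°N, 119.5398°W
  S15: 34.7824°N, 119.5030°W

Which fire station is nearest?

Distances from 34.8437°N, 119.5020°W:
S1: 5.7227 km
S2: 4.8904 km
S3: 7.8494 km
S4: 5.7617 km
S5: 4.2439 km
S6: 3.6942 km
S7: 3.2078 km
S8: 2.2125 km
S9: 3.9909 km
S10: 5.9563 km
S11: 8.4022 km
S12: 5.1701 km
S13: 4.2265 km
S14: 3.4672 km
S15: 6.8245 km
Minimum: S8 at 2.2125 km.

S8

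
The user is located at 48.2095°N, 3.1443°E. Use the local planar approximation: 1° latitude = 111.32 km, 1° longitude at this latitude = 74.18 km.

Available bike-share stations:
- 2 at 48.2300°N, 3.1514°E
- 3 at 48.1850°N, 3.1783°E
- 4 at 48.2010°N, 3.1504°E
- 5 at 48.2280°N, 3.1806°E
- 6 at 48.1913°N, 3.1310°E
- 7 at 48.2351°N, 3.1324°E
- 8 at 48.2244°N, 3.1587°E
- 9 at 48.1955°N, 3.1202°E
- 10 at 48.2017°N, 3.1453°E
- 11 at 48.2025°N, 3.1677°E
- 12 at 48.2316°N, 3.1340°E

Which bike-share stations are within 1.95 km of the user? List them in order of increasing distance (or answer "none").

Distances from 48.2095°N, 3.1443°E:
2: √((0.0205·111.32)² + (0.0071·74.18)²) = √(5.207798 + 0.277390) = 2.3420 km
3: √((-0.0245·111.32)² + (0.0340·74.18)²) = √(7.438383 + 6.361089) = 3.7148 km
4: √((-0.0085·111.32)² + (0.0061·74.18)²) = √(0.895332 + 0.204754) = 1.0489 km
5: √((0.0185·111.32)² + (0.0363·74.18)²) = √(4.241211 + 7.250816) = 3.3900 km
6: √((-0.0182·111.32)² + (-0.0133·74.18)²) = √(4.104773 + 0.973368) = 2.2535 km
7: √((0.0256·111.32)² + (-0.0119·74.18)²) = √(8.121314 + 0.779233) = 2.9834 km
8: √((0.0149·111.32)² + (0.0144·74.18)²) = √(2.751180 + 1.141034) = 1.9729 km
9: √((-0.0140·111.32)² + (-0.0241·74.18)²) = √(2.428860 + 3.196007) = 2.3717 km
10: √((-0.0078·111.32)² + (0.0010·74.18)²) = √(0.753938 + 0.005503) = 0.8715 km
11: √((-0.0070·111.32)² + (0.0234·74.18)²) = √(0.607215 + 3.013043) = 1.9027 km
12: √((0.0221·111.32)² + (-0.0103·74.18)²) = √(6.052446 + 0.583779) = 2.5761 km
Threshold 1.95 km: 10 (0.8715 km), 4 (1.0489 km), 11 (1.9027 km) are within range.

10, 4, 11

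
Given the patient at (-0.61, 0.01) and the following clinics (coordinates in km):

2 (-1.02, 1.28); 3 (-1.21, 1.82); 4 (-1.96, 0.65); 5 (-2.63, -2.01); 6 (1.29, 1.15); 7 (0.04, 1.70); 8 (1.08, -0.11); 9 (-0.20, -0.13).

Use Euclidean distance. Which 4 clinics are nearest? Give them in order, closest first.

9, 2, 4, 8

Distances from (-0.61, 0.01):
2: 1.33 km
3: 1.91 km
4: 1.49 km
5: 2.86 km
6: 2.22 km
7: 1.81 km
8: 1.69 km
9: 0.43 km
Sorted: 9 (0.43 km) < 2 (1.33 km) < 4 (1.49 km) < 8 (1.69 km) < 7 (1.81 km) < 3 (1.91 km) < …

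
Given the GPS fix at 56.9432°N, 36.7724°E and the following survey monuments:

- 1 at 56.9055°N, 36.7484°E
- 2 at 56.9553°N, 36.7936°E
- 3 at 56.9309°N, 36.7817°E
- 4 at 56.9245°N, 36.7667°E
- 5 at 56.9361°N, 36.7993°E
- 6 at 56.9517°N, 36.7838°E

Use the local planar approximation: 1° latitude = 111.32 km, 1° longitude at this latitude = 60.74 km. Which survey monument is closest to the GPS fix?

Distances from 56.9432°N, 36.7724°E:
1: 4.4427 km
2: 1.8635 km
3: 1.4812 km
4: 2.1103 km
5: 1.8150 km
6: 1.1725 km
Minimum: 6 at 1.1725 km.

6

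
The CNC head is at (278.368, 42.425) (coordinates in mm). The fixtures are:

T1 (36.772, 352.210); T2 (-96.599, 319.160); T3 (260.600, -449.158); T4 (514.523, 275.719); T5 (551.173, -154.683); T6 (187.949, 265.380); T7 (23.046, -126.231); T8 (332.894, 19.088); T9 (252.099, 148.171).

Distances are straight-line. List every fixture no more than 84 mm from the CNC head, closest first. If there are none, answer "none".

Distances from (278.368, 42.425):
T1: 392.855 mm
T2: 466.028 mm
T3: 491.904 mm
T4: 331.957 mm
T5: 336.562 mm
T6: 240.592 mm
T7: 305.997 mm
T8: 59.310 mm
T9: 108.960 mm
Threshold 84 mm: T8 (59.310 mm) is within range.

T8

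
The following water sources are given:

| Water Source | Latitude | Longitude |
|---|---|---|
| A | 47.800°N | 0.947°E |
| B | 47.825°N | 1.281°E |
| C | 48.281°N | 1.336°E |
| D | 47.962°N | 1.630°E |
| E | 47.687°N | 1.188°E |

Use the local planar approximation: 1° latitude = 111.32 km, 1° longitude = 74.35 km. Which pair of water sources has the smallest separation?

B and E

Pairwise distances:
A–B: 24.988 km
A–C: 60.857 km
A–D: 53.888 km
A–E: 21.893 km
B–C: 50.926 km
B–D: 30.098 km
B–E: 16.847 km
C–D: 41.700 km
C–E: 67.033 km
D–E: 44.912 km
Closest pair: B–E at 16.847 km.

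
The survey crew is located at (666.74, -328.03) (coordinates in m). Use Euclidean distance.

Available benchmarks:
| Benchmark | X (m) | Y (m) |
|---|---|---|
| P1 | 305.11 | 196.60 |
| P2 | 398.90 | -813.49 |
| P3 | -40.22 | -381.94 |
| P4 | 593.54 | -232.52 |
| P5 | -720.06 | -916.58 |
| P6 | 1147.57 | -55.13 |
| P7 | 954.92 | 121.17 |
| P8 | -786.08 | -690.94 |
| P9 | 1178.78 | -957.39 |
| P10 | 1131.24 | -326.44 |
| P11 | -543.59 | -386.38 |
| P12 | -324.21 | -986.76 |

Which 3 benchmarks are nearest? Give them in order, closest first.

P4, P10, P7

Distances from (666.74, -328.03):
P1: √((-361.63)² + (524.63)²) = √(130776.2569 + 275236.6369) = 637.19 m
P2: √((-267.84)² + (-485.46)²) = √(71738.2656 + 235671.4116) = 554.45 m
P3: √((-706.96)² + (-53.91)²) = √(499792.4416 + 2906.2881) = 709.01 m
P4: √((-73.20)² + (95.51)²) = √(5358.2400 + 9122.1601) = 120.33 m
P5: √((-1386.80)² + (-588.55)²) = √(1923214.2400 + 346391.1025) = 1506.52 m
P6: √((480.83)² + (272.90)²) = √(231197.4889 + 74474.4100) = 552.88 m
P7: √((288.18)² + (449.20)²) = √(83047.7124 + 201780.6400) = 533.69 m
P8: √((-1452.82)² + (-362.91)²) = √(2110685.9524 + 131703.6681) = 1497.46 m
P9: √((512.04)² + (-629.36)²) = √(262184.9616 + 396094.0096) = 811.34 m
P10: √((464.50)² + (1.59)²) = √(215760.2500 + 2.5281) = 464.50 m
P11: √((-1210.33)² + (-58.35)²) = √(1464898.7089 + 3404.7225) = 1211.74 m
P12: √((-990.95)² + (-658.73)²) = √(981981.9025 + 433925.2129) = 1189.92 m
Sorted: P4 (120.33 m) < P10 (464.50 m) < P7 (533.69 m) < P6 (552.88 m) < P2 (554.45 m) < …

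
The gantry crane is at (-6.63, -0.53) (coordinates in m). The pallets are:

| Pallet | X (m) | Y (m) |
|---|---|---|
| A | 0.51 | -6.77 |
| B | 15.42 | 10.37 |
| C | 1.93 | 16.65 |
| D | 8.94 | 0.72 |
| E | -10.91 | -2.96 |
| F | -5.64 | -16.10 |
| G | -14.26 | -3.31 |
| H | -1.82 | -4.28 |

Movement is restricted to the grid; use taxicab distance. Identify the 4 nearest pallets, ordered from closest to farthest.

E, H, G, A

Distances from (-6.63, -0.53):
A: 13.38 m
B: 32.95 m
C: 25.74 m
D: 16.82 m
E: 6.71 m
F: 16.56 m
G: 10.41 m
H: 8.56 m
Sorted: E (6.71 m) < H (8.56 m) < G (10.41 m) < A (13.38 m) < F (16.56 m) < D (16.82 m) < …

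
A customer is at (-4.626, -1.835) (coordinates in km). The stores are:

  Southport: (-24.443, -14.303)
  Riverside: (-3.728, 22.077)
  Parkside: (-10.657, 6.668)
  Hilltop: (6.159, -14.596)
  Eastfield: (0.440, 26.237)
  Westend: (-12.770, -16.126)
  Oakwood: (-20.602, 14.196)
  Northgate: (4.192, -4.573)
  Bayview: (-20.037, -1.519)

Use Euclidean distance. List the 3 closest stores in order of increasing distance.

Distances from (-4.626, -1.835):
Southport: √((-19.817)² + (-12.468)²) = √(392.71349 + 155.45102) = 23.413 km
Riverside: √((0.898)² + (23.912)²) = √(0.80640 + 571.78374) = 23.929 km
Parkside: √((-6.031)² + (8.503)²) = √(36.37296 + 72.30101) = 10.425 km
Hilltop: √((10.785)² + (-12.761)²) = √(116.31623 + 162.84312) = 16.708 km
Eastfield: √((5.066)² + (28.072)²) = √(25.66436 + 788.03718) = 28.525 km
Westend: √((-8.144)² + (-14.291)²) = √(66.32474 + 204.23268) = 16.449 km
Oakwood: √((-15.976)² + (16.031)²) = √(255.23258 + 256.99296) = 22.632 km
Northgate: √((8.818)² + (-2.738)²) = √(77.75712 + 7.49664) = 9.233 km
Bayview: √((-15.411)² + (0.316)²) = √(237.49892 + 0.09986) = 15.414 km
Sorted: Northgate (9.233 km) < Parkside (10.425 km) < Bayview (15.414 km) < Westend (16.449 km) < Hilltop (16.708 km) < …

Northgate, Parkside, Bayview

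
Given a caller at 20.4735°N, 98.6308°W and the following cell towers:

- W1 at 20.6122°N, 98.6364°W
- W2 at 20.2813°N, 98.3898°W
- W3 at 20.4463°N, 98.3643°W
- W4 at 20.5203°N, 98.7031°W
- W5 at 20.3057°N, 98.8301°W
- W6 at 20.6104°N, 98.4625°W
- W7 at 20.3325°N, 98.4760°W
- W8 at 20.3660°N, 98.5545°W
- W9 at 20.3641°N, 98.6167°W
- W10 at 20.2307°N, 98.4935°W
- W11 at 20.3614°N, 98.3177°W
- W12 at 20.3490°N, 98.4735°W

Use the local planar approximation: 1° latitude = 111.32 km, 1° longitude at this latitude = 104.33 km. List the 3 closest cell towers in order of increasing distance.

Distances from 20.4735°N, 98.6308°W:
W1: √((0.1387·111.32)² + (-0.0056·104.33)²) = √(238.396194 + 0.341346) = 15.4511 km
W2: √((-0.1922·111.32)² + (0.2410·104.33)²) = √(457.776150 + 632.197101) = 33.0147 km
W3: √((-0.0272·111.32)² + (0.2665·104.33)²) = √(9.168203 + 773.059358) = 27.9683 km
W4: √((0.0468·111.32)² + (-0.0723·104.33)²) = √(27.141766 + 56.897739) = 9.1673 km
W5: √((-0.1678·111.32)² + (-0.1993·104.33)²) = √(348.923571 + 432.347560) = 27.9512 km
W6: √((0.1369·111.32)² + (0.1683·104.33)²) = √(232.248700 + 308.309315) = 23.2499 km
W7: √((-0.1410·111.32)² + (0.1548·104.33)²) = √(246.368183 + 260.831673) = 22.5211 km
W8: √((-0.1075·111.32)² + (0.0763·104.33)²) = √(143.206696 + 63.367634) = 14.3727 km
W9: √((-0.1094·111.32)² + (0.0141·104.33)²) = √(148.313621 + 2.163997) = 12.2669 km
W10: √((-0.2428·111.32)² + (0.1373·104.33)²) = √(730.539596 + 205.191558) = 30.5897 km
W11: √((-0.1121·111.32)² + (0.3131·104.33)²) = √(155.724742 + 1067.049459) = 34.9682 km
W12: √((-0.1245·111.32)² + (0.1573·104.33)²) = √(192.081305 + 269.324499) = 21.4804 km
Sorted: W4 (9.1673 km) < W9 (12.2669 km) < W8 (14.3727 km) < W1 (15.4511 km) < W12 (21.4804 km) < …

W4, W9, W8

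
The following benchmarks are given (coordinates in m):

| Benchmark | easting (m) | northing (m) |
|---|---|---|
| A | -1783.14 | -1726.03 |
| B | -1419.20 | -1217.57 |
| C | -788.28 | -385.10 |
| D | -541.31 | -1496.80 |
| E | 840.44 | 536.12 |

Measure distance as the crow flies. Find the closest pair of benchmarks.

Pairwise distances:
A–B: 625.29 m
A–C: 1669.68 m
A–D: 1262.81 m
A–E: 3464.17 m
B–C: 1044.54 m
B–D: 921.23 m
B–E: 2860.31 m
C–D: 1138.80 m
C–E: 1871.20 m
D–E: 2458.05 m
Closest pair: A–B at 625.29 m.

A and B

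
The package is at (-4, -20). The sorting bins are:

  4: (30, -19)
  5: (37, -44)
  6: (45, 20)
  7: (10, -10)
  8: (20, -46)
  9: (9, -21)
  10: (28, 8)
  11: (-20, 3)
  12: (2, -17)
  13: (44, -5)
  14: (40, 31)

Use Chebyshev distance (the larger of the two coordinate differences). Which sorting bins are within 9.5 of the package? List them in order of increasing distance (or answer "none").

Distances from (-4, -20):
4: max(|34|, |1|) = 34
5: max(|41|, |-24|) = 41
6: max(|49|, |40|) = 49
7: max(|14|, |10|) = 14
8: max(|24|, |-26|) = 26
9: max(|13|, |-1|) = 13
10: max(|32|, |28|) = 32
11: max(|-16|, |23|) = 23
12: max(|6|, |3|) = 6
13: max(|48|, |15|) = 48
14: max(|44|, |51|) = 51
Threshold 9.5: 12 (6) is within range.

12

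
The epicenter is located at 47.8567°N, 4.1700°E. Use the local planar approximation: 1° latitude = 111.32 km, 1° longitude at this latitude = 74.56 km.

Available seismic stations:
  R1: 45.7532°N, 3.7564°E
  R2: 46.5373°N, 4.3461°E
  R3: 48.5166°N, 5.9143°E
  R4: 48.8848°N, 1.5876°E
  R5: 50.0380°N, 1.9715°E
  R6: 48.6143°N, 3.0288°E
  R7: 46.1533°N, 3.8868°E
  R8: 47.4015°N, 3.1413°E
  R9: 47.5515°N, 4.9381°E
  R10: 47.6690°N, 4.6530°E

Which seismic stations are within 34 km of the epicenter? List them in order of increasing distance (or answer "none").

Distances from 47.8567°N, 4.1700°E:
R1: 236.1835 km
R2: 147.4613 km
R3: 149.3676 km
R4: 223.9899 km
R5: 292.9718 km
R6: 119.8020 km
R7: 190.7945 km
R8: 91.9272 km
R9: 66.5890 km
R10: 41.6352 km
Threshold 34 km: none within range.

none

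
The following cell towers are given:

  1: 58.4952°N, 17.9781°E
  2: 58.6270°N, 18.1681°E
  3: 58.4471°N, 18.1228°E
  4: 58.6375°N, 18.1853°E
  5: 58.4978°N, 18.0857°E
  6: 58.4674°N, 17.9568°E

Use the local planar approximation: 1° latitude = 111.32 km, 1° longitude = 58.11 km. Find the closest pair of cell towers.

2 and 4

Pairwise distances:
2–4: 1.5379 km
1–6: 3.3330 km
3–5: 6.0417 km
1–5: 6.2593 km
5–6: 8.2194 km
3–6: 9.9074 km
1–3: 9.9686 km
2–5: 15.1587 km
4–5: 16.5935 km
1–2: 18.3621 km
1–4: 19.8973 km
2–3: 20.1987 km
3–4: 21.5042 km
2–6: 21.5968 km
4–6: 23.1271 km
Closest pair: 2–4 at 1.5379 km.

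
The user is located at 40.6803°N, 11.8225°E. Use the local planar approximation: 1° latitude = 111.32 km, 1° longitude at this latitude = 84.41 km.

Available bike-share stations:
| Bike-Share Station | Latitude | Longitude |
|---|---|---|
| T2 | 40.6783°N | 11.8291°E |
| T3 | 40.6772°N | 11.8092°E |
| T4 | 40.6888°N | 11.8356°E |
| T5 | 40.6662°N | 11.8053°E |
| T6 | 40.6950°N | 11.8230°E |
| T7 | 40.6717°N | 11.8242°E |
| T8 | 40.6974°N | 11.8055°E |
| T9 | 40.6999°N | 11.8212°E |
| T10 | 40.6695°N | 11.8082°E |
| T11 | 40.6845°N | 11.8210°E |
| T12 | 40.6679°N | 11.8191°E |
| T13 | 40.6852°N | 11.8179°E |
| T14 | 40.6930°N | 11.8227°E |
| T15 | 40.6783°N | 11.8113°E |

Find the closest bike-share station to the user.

Distances from 40.6803°N, 11.8225°E:
T2: √((-0.0020·111.32)² + (0.0066·84.41)²) = √(0.049569 + 0.310367) = 0.5999 km
T3: √((-0.0031·111.32)² + (-0.0133·84.41)²) = √(0.119088 + 1.260350) = 1.1745 km
T4: √((0.0085·111.32)² + (0.0131·84.41)²) = √(0.895332 + 1.222730) = 1.4554 km
T5: √((-0.0141·111.32)² + (-0.0172·84.41)²) = √(2.463682 + 2.107874) = 2.1381 km
T6: √((0.0147·111.32)² + (0.0005·84.41)²) = √(2.677818 + 0.001781) = 1.6369 km
T7: √((-0.0086·111.32)² + (0.0017·84.41)²) = √(0.916523 + 0.020591) = 0.9680 km
T8: √((0.0171·111.32)² + (-0.0170·84.41)²) = √(3.623586 + 2.059139) = 2.3838 km
T9: √((0.0196·111.32)² + (-0.0013·84.41)²) = √(4.760565 + 0.012041) = 2.1846 km
T10: √((-0.0108·111.32)² + (-0.0143·84.41)²) = √(1.445419 + 1.457001) = 1.7036 km
T11: √((0.0042·111.32)² + (-0.0015·84.41)²) = √(0.218597 + 0.016031) = 0.4844 km
T12: √((-0.0124·111.32)² + (-0.0034·84.41)²) = √(1.905416 + 0.082366) = 1.4099 km
T13: √((0.0049·111.32)² + (-0.0046·84.41)²) = √(0.297535 + 0.150766) = 0.6696 km
T14: √((0.0127·111.32)² + (0.0002·84.41)²) = √(1.998729 + 0.000285) = 1.4139 km
T15: √((-0.0020·111.32)² + (-0.0112·84.41)²) = √(0.049569 + 0.893766) = 0.9713 km
Minimum: T11 at 0.4844 km.

T11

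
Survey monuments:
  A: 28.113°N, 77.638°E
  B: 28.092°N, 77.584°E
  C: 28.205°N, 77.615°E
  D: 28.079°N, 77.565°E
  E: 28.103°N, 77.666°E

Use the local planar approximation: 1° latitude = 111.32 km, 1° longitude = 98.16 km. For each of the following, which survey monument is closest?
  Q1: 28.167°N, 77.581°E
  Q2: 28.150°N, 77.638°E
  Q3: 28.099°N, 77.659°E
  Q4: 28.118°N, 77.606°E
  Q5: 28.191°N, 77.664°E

Q1 at 28.167°N, 77.581°E:
  A: 8.2122 km
  B: 8.3542 km
  C: 5.3882 km
  D: 9.9213 km
  E: 10.9715 km
  → nearest: C (5.3882 km)
Q2 at 28.150°N, 77.638°E:
  A: 4.1188 km
  B: 8.3537 km
  C: 6.5256 km
  D: 10.6684 km
  E: 5.9100 km
  → nearest: A (4.1188 km)
Q3 at 28.099°N, 77.659°E:
  A: 2.5842 km
  B: 7.4031 km
  C: 12.5655 km
  D: 9.4918 km
  E: 0.8188 km
  → nearest: E (0.8188 km)
Q4 at 28.118°N, 77.606°E:
  A: 3.1901 km
  B: 3.6112 km
  C: 9.7250 km
  D: 5.9199 km
  E: 6.1217 km
  → nearest: A (3.1901 km)
Q5 at 28.191°N, 77.664°E:
  A: 9.0503 km
  B: 13.5323 km
  C: 5.0560 km
  D: 15.8077 km
  E: 9.7981 km
  → nearest: C (5.0560 km)

Q1→C; Q2→A; Q3→E; Q4→A; Q5→C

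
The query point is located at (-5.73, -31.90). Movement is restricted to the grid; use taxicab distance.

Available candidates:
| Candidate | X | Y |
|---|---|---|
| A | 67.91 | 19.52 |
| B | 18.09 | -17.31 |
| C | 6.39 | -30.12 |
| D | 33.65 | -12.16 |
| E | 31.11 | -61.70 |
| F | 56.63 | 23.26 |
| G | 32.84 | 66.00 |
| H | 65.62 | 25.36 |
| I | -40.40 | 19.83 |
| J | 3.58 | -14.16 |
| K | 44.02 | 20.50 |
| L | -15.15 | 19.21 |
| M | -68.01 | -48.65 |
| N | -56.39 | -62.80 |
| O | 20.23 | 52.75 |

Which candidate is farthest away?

G

Distances from (-5.73, -31.90):
A: 125.06
B: 38.41
C: 13.90
D: 59.12
E: 66.64
F: 117.52
G: 136.47
H: 128.61
I: 86.40
J: 27.05
K: 102.15
L: 60.53
M: 79.03
N: 81.56
O: 110.61
Maximum: G at 136.47.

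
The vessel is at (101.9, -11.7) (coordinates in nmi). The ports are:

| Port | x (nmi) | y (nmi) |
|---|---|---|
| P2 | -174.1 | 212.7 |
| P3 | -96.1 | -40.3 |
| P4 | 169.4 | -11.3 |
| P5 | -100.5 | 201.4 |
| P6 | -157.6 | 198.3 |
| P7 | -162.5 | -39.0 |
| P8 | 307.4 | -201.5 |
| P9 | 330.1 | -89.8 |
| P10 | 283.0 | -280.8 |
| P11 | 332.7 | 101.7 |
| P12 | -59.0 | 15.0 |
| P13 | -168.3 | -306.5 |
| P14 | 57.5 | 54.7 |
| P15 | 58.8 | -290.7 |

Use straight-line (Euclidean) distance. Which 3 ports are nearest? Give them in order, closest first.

Distances from (101.9, -11.7):
P2: √((-276.0)² + (224.4)²) = √(76176.000 + 50355.360) = 355.7 nmi
P3: √((-198.0)² + (-28.6)²) = √(39204.000 + 817.960) = 200.1 nmi
P4: √((67.5)² + (0.4)²) = √(4556.250 + 0.160) = 67.5 nmi
P5: √((-202.4)² + (213.1)²) = √(40965.760 + 45411.610) = 293.9 nmi
P6: √((-259.5)² + (210.0)²) = √(67340.250 + 44100.000) = 333.8 nmi
P7: √((-264.4)² + (-27.3)²) = √(69907.360 + 745.290) = 265.8 nmi
P8: √((205.5)² + (-189.8)²) = √(42230.250 + 36024.040) = 279.7 nmi
P9: √((228.2)² + (-78.1)²) = √(52075.240 + 6099.610) = 241.2 nmi
P10: √((181.1)² + (-269.1)²) = √(32797.210 + 72414.810) = 324.4 nmi
P11: √((230.8)² + (113.4)²) = √(53268.640 + 12859.560) = 257.2 nmi
P12: √((-160.9)² + (26.7)²) = √(25888.810 + 712.890) = 163.1 nmi
P13: √((-270.2)² + (-294.8)²) = √(73008.040 + 86907.040) = 399.9 nmi
P14: √((-44.4)² + (66.4)²) = √(1971.360 + 4408.960) = 79.9 nmi
P15: √((-43.1)² + (-279.0)²) = √(1857.610 + 77841.000) = 282.3 nmi
Sorted: P4 (67.5 nmi) < P14 (79.9 nmi) < P12 (163.1 nmi) < P3 (200.1 nmi) < P9 (241.2 nmi) < …

P4, P14, P12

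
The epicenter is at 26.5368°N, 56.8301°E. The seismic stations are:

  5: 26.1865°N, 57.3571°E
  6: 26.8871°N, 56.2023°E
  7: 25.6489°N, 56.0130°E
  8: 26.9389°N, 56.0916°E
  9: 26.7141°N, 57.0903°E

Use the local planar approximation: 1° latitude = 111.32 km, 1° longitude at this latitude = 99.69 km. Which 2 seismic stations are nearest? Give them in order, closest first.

9, 5

Distances from 26.5368°N, 56.8301°E:
5: √((-0.3503·111.32)² + (0.5270·99.69)²) = √(1520.640909 + 2760.097492) = 65.4274 km
6: √((0.3503·111.32)² + (-0.6278·99.69)²) = √(1520.640909 + 3916.930040) = 73.7399 km
7: √((-0.8879·111.32)² + (-0.8171·99.69)²) = √(9769.548816 + 6635.193812) = 128.0810 km
8: √((0.4021·111.32)² + (-0.7385·99.69)²) = √(2003.616233 + 5420.061212) = 86.1608 km
9: √((0.1773·111.32)² + (0.2602·99.69)²) = √(389.550590 + 672.849256) = 32.5945 km
Sorted: 9 (32.5945 km) < 5 (65.4274 km) < 6 (73.7399 km) < 8 (86.1608 km) < …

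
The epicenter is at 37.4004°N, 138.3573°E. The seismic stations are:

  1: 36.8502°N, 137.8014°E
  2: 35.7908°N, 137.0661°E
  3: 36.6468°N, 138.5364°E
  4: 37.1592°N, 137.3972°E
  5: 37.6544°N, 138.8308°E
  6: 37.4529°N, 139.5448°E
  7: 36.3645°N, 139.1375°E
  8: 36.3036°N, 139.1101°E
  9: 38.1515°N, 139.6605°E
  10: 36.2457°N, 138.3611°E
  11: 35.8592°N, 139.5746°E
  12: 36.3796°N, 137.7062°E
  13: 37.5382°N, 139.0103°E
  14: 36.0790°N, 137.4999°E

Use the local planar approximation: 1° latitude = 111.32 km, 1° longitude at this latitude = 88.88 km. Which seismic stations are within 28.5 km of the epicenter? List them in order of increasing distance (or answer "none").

Distances from 37.4004°N, 138.3573°E:
1: √((-0.5502·111.32)² + (-0.5559·88.88)²) = √(3751.349843 + 2441.189200) = 78.6927 km
2: √((-1.6096·111.32)² + (-1.2912·88.88)²) = √(32105.713218 + 13170.283593) = 212.7816 km
3: √((-0.7536·111.32)² + (0.1791·88.88)²) = √(7037.658271 + 253.395713) = 85.3877 km
4: √((-0.2412·111.32)² + (-0.9601·88.88)²) = √(720.943121 + 7281.838308) = 89.4583 km
5: √((0.2540·111.32)² + (0.4735·88.88)²) = √(799.491459 + 1771.120291) = 50.7012 km
6: √((0.0525·111.32)² + (1.1875·88.88)²) = √(34.155842 + 11139.747025) = 105.7067 km
7: √((-1.0359·111.32)² + (0.7802·88.88)²) = √(13297.869341 + 4808.614745) = 134.5603 km
8: √((-1.0968·111.32)² + (0.7528·88.88)²) = √(14907.378517 + 4476.796082) = 139.2271 km
9: √((0.7511·111.32)² + (1.3032·88.88)²) = √(6991.042129 + 13416.221953) = 142.8540 km
10: √((-1.1547·111.32)² + (0.0038·88.88)²) = √(16522.841126 + 0.114071) = 128.5416 km
11: √((-1.5412·111.32)² + (1.2173·88.88)²) = √(29435.024119 + 11705.860274) = 202.8322 km
12: √((-1.0208·111.32)² + (-0.6511·88.88)²) = √(12913.016860 + 3348.910048) = 127.5223 km
13: √((0.1378·111.32)² + (0.6530·88.88)²) = √(235.312409 + 3368.483733) = 60.0316 km
14: √((-1.3214·111.32)² + (-0.8574·88.88)²) = √(21637.894565 + 5807.310541) = 165.6659 km
Threshold 28.5 km: none within range.

none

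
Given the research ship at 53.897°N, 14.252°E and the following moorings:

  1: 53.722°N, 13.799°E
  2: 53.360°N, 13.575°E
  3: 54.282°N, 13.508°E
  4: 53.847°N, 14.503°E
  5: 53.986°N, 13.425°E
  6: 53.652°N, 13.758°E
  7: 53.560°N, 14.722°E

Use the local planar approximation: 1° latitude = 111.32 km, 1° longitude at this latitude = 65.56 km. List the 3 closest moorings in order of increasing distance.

4, 1, 6

Distances from 53.897°N, 14.252°E:
1: 35.518 km
2: 74.454 km
3: 64.931 km
4: 17.371 km
5: 55.116 km
6: 42.341 km
7: 48.547 km
Sorted: 4 (17.371 km) < 1 (35.518 km) < 6 (42.341 km) < 7 (48.547 km) < 5 (55.116 km) < …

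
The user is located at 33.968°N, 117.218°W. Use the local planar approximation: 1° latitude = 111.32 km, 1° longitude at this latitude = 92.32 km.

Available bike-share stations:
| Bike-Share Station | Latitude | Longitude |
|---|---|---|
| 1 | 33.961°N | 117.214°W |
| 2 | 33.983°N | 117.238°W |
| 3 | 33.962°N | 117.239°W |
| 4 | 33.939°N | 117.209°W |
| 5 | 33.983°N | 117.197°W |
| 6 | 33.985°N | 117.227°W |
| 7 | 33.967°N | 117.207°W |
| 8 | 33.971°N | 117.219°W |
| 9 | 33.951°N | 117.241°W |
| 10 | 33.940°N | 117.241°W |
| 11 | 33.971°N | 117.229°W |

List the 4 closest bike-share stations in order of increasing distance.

8, 1, 7, 11

Distances from 33.968°N, 117.218°W:
1: √((-0.007·111.32)² + (0.004·92.32)²) = √(0.60721 + 0.13637) = 0.862 km
2: √((0.015·111.32)² + (-0.020·92.32)²) = √(2.78823 + 3.40919) = 2.489 km
3: √((-0.006·111.32)² + (-0.021·92.32)²) = √(0.44612 + 3.75864) = 2.051 km
4: √((-0.029·111.32)² + (0.009·92.32)²) = √(10.42179 + 0.69036) = 3.333 km
5: √((0.015·111.32)² + (0.021·92.32)²) = √(2.78823 + 3.75864) = 2.559 km
6: √((0.017·111.32)² + (-0.009·92.32)²) = √(3.58133 + 0.69036) = 2.067 km
7: √((-0.001·111.32)² + (0.011·92.32)²) = √(0.01239 + 1.03128) = 1.022 km
8: √((0.003·111.32)² + (-0.001·92.32)²) = √(0.11153 + 0.00852) = 0.346 km
9: √((-0.017·111.32)² + (-0.023·92.32)²) = √(3.58133 + 4.50866) = 2.844 km
10: √((-0.028·111.32)² + (-0.023·92.32)²) = √(9.71544 + 4.50866) = 3.771 km
11: √((0.003·111.32)² + (-0.011·92.32)²) = √(0.11153 + 1.03128) = 1.069 km
Sorted: 8 (0.346 km) < 1 (0.862 km) < 7 (1.022 km) < 11 (1.069 km) < 3 (2.051 km) < 6 (2.067 km) < …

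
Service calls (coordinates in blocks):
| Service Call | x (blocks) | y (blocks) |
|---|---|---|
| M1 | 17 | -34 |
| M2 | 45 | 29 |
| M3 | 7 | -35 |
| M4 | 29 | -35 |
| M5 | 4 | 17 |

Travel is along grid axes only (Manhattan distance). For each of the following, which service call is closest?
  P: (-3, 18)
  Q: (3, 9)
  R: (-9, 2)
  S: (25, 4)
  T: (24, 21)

P→M5; Q→M5; R→M5; S→M5; T→M5

P at (-3, 18):
  M1: |20| + |-52| = 20 + 52 = 72 blocks
  M2: |48| + |11| = 48 + 11 = 59 blocks
  M3: |10| + |-53| = 10 + 53 = 63 blocks
  M4: |32| + |-53| = 32 + 53 = 85 blocks
  M5: |7| + |-1| = 7 + 1 = 8 blocks
  → nearest: M5 (8 blocks)
Q at (3, 9):
  M1: |14| + |-43| = 14 + 43 = 57 blocks
  M2: |42| + |20| = 42 + 20 = 62 blocks
  M3: |4| + |-44| = 4 + 44 = 48 blocks
  M4: |26| + |-44| = 26 + 44 = 70 blocks
  M5: |1| + |8| = 1 + 8 = 9 blocks
  → nearest: M5 (9 blocks)
R at (-9, 2):
  M1: |26| + |-36| = 26 + 36 = 62 blocks
  M2: |54| + |27| = 54 + 27 = 81 blocks
  M3: |16| + |-37| = 16 + 37 = 53 blocks
  M4: |38| + |-37| = 38 + 37 = 75 blocks
  M5: |13| + |15| = 13 + 15 = 28 blocks
  → nearest: M5 (28 blocks)
S at (25, 4):
  M1: |-8| + |-38| = 8 + 38 = 46 blocks
  M2: |20| + |25| = 20 + 25 = 45 blocks
  M3: |-18| + |-39| = 18 + 39 = 57 blocks
  M4: |4| + |-39| = 4 + 39 = 43 blocks
  M5: |-21| + |13| = 21 + 13 = 34 blocks
  → nearest: M5 (34 blocks)
T at (24, 21):
  M1: |-7| + |-55| = 7 + 55 = 62 blocks
  M2: |21| + |8| = 21 + 8 = 29 blocks
  M3: |-17| + |-56| = 17 + 56 = 73 blocks
  M4: |5| + |-56| = 5 + 56 = 61 blocks
  M5: |-20| + |-4| = 20 + 4 = 24 blocks
  → nearest: M5 (24 blocks)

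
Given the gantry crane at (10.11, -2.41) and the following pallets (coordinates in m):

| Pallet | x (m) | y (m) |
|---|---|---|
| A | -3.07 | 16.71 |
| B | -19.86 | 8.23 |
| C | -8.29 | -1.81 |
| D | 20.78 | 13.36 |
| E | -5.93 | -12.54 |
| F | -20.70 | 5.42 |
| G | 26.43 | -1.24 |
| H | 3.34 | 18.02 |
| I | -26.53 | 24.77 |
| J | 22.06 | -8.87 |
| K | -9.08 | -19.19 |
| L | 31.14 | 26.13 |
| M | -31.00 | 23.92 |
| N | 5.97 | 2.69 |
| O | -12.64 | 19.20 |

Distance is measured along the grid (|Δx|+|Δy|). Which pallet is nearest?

Distances from (10.11, -2.41):
A: |-13.18| + |19.12| = 13.18 + 19.12 = 32.30 m
B: |-29.97| + |10.64| = 29.97 + 10.64 = 40.61 m
C: |-18.40| + |0.60| = 18.40 + 0.60 = 19.00 m
D: |10.67| + |15.77| = 10.67 + 15.77 = 26.44 m
E: |-16.04| + |-10.13| = 16.04 + 10.13 = 26.17 m
F: |-30.81| + |7.83| = 30.81 + 7.83 = 38.64 m
G: |16.32| + |1.17| = 16.32 + 1.17 = 17.49 m
H: |-6.77| + |20.43| = 6.77 + 20.43 = 27.20 m
I: |-36.64| + |27.18| = 36.64 + 27.18 = 63.82 m
J: |11.95| + |-6.46| = 11.95 + 6.46 = 18.41 m
K: |-19.19| + |-16.78| = 19.19 + 16.78 = 35.97 m
L: |21.03| + |28.54| = 21.03 + 28.54 = 49.57 m
M: |-41.11| + |26.33| = 41.11 + 26.33 = 67.44 m
N: |-4.14| + |5.10| = 4.14 + 5.10 = 9.24 m
O: |-22.75| + |21.61| = 22.75 + 21.61 = 44.36 m
Minimum: N at 9.24 m.

N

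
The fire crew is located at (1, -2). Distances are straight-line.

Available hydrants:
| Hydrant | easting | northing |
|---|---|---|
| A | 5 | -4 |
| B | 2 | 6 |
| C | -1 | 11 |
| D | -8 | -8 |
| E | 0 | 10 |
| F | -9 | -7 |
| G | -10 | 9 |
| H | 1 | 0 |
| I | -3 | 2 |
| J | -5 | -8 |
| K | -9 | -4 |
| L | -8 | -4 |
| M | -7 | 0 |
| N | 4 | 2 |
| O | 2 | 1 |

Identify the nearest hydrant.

H

Distances from (1, -2):
A: √((4)² + (-2)²) = √(16.000 + 4.000) = 4.5
B: √((1)² + (8)²) = √(1.000 + 64.000) = 8.1
C: √((-2)² + (13)²) = √(4.000 + 169.000) = 13.2
D: √((-9)² + (-6)²) = √(81.000 + 36.000) = 10.8
E: √((-1)² + (12)²) = √(1.000 + 144.000) = 12.0
F: √((-10)² + (-5)²) = √(100.000 + 25.000) = 11.2
G: √((-11)² + (11)²) = √(121.000 + 121.000) = 15.6
H: √((0)² + (2)²) = √(0.000 + 4.000) = 2.0
I: √((-4)² + (4)²) = √(16.000 + 16.000) = 5.7
J: √((-6)² + (-6)²) = √(36.000 + 36.000) = 8.5
K: √((-10)² + (-2)²) = √(100.000 + 4.000) = 10.2
L: √((-9)² + (-2)²) = √(81.000 + 4.000) = 9.2
M: √((-8)² + (2)²) = √(64.000 + 4.000) = 8.2
N: √((3)² + (4)²) = √(9.000 + 16.000) = 5.0
O: √((1)² + (3)²) = √(1.000 + 9.000) = 3.2
Minimum: H at 2.0.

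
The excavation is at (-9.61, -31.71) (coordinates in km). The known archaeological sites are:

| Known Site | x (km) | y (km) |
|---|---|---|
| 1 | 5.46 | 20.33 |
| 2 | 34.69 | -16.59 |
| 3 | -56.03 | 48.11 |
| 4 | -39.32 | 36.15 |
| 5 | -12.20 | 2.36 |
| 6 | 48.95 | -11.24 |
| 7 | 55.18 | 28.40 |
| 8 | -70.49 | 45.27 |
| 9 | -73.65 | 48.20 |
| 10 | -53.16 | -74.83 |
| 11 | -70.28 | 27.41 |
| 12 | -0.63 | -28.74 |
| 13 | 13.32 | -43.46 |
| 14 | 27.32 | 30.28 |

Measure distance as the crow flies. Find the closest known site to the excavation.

Distances from (-9.61, -31.71):
1: √((15.07)² + (52.04)²) = √(227.1049 + 2708.1616) = 54.18 km
2: √((44.30)² + (15.12)²) = √(1962.4900 + 228.6144) = 46.81 km
3: √((-46.42)² + (79.82)²) = √(2154.8164 + 6371.2324) = 92.34 km
4: √((-29.71)² + (67.86)²) = √(882.6841 + 4604.9796) = 74.08 km
5: √((-2.59)² + (34.07)²) = √(6.7081 + 1160.7649) = 34.17 km
6: √((58.56)² + (20.47)²) = √(3429.2736 + 419.0209) = 62.03 km
7: √((64.79)² + (60.11)²) = √(4197.7441 + 3613.2121) = 88.38 km
8: √((-60.88)² + (76.98)²) = √(3706.3744 + 5925.9204) = 98.14 km
9: √((-64.04)² + (79.91)²) = √(4101.1216 + 6385.6081) = 102.40 km
10: √((-43.55)² + (-43.12)²) = √(1896.6025 + 1859.3344) = 61.29 km
11: √((-60.67)² + (59.12)²) = √(3680.8489 + 3495.1744) = 84.71 km
12: √((8.98)² + (2.97)²) = √(80.6404 + 8.8209) = 9.46 km
13: √((22.93)² + (-11.75)²) = √(525.7849 + 138.0625) = 25.77 km
14: √((36.93)² + (61.99)²) = √(1363.8249 + 3842.7601) = 72.16 km
Minimum: 12 at 9.46 km.

12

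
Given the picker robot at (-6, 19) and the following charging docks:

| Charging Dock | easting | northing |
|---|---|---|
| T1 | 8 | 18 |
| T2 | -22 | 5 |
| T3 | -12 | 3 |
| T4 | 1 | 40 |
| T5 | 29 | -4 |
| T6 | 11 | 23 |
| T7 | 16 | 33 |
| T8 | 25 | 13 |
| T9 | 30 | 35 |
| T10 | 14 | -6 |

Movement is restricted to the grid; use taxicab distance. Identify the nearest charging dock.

T1

Distances from (-6, 19):
T1: |14| + |-1| = 14 + 1 = 15
T2: |-16| + |-14| = 16 + 14 = 30
T3: |-6| + |-16| = 6 + 16 = 22
T4: |7| + |21| = 7 + 21 = 28
T5: |35| + |-23| = 35 + 23 = 58
T6: |17| + |4| = 17 + 4 = 21
T7: |22| + |14| = 22 + 14 = 36
T8: |31| + |-6| = 31 + 6 = 37
T9: |36| + |16| = 36 + 16 = 52
T10: |20| + |-25| = 20 + 25 = 45
Minimum: T1 at 15.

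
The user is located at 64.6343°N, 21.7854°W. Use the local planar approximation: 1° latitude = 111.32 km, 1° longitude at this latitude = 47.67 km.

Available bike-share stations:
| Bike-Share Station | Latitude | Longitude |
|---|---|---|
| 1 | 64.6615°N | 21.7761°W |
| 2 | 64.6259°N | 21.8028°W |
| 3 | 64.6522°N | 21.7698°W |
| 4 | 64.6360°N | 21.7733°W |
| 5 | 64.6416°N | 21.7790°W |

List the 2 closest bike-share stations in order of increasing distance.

4, 5

Distances from 64.6343°N, 21.7854°W:
1: √((0.0272·111.32)² + (0.0093·47.67)²) = √(9.168203 + 0.196542) = 3.0602 km
2: √((-0.0084·111.32)² + (-0.0174·47.67)²) = √(0.874390 + 0.688001) = 1.2500 km
3: √((0.0179·111.32)² + (0.0156·47.67)²) = √(3.970566 + 0.553018) = 2.1269 km
4: √((0.0017·111.32)² + (0.0121·47.67)²) = √(0.035813 + 0.332706) = 0.6071 km
5: √((0.0073·111.32)² + (0.0064·47.67)²) = √(0.660377 + 0.093079) = 0.8680 km
Sorted: 4 (0.6071 km) < 5 (0.8680 km) < 2 (1.2500 km) < 3 (2.1269 km) < …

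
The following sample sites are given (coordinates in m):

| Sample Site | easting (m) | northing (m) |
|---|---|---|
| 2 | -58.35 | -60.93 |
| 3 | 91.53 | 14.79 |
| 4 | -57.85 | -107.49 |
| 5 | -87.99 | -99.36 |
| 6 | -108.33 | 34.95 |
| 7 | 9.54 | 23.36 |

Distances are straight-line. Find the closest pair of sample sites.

Pairwise distances:
4–5: √((-30.14)² + (8.13)²) = √(908.4196 + 66.0969) = 31.22 m
2–4: √((0.50)² + (-46.56)²) = √(0.2500 + 2167.8336) = 46.56 m
2–5: √((-29.64)² + (-38.43)²) = √(878.5296 + 1476.8649) = 48.53 m
3–7: √((-81.99)² + (8.57)²) = √(6722.3601 + 73.4449) = 82.44 m
2–6: √((-49.98)² + (95.88)²) = √(2498.0004 + 9192.9744) = 108.12 m
2–7: √((67.89)² + (84.29)²) = √(4609.0521 + 7104.8041) = 108.23 m
6–7: √((117.87)² + (-11.59)²) = √(13893.3369 + 134.3281) = 118.44 m
5–6: √((-20.34)² + (134.31)²) = √(413.7156 + 18039.1761) = 135.84 m
4–7: √((67.39)² + (130.85)²) = √(4541.4121 + 17121.7225) = 147.18 m
4–6: √((-50.48)² + (142.44)²) = √(2548.2304 + 20289.1536) = 151.12 m
5–7: √((97.53)² + (122.72)²) = √(9512.1009 + 15060.1984) = 156.76 m
2–3: √((149.88)² + (75.72)²) = √(22464.0144 + 5733.5184) = 167.92 m
3–4: √((-149.38)² + (-122.28)²) = √(22314.3844 + 14952.3984) = 193.05 m
3–6: √((-199.86)² + (20.16)²) = √(39944.0196 + 406.4256) = 200.87 m
3–5: √((-179.52)² + (-114.15)²) = √(32227.4304 + 13030.2225) = 212.74 m
Closest pair: 4–5 at 31.22 m.

4 and 5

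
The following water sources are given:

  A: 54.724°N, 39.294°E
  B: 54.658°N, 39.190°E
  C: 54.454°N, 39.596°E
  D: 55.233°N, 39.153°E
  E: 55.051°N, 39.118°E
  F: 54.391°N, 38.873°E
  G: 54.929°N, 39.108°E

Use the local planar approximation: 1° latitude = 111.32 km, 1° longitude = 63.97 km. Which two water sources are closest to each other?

Pairwise distances:
A–B: 9.912 km
A–C: 35.730 km
A–D: 57.375 km
A–E: 38.103 km
A–F: 45.820 km
A–G: 25.736 km
B–C: 34.500 km
B–D: 64.053 km
B–E: 43.991 km
B–F: 35.981 km
B–G: 30.620 km
C–D: 91.231 km
C–E: 73.155 km
C–F: 46.779 km
C–G: 61.404 km
D–E: 20.384 km
D–F: 95.428 km
D–G: 33.963 km
E–F: 75.124 km
E–G: 13.596 km
F–G: 61.748 km
Closest pair: A–B at 9.912 km.

A and B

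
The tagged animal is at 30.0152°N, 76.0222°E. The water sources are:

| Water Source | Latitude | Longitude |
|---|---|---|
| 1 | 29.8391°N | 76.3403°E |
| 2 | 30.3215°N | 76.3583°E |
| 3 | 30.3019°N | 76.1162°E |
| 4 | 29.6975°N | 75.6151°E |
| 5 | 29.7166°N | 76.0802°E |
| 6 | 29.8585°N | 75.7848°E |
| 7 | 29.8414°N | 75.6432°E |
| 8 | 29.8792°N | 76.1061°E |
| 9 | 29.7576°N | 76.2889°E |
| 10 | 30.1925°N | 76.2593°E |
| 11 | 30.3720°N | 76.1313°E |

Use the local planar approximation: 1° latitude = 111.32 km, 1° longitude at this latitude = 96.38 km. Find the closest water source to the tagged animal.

Distances from 30.0152°N, 76.0222°E:
1: √((-0.1761·111.32)² + (0.3181·96.38)²) = √(384.295330 + 939.942273) = 36.3901 km
2: √((0.3063·111.32)² + (0.3361·96.38)²) = √(1162.626958 + 1049.327051) = 47.0314 km
3: √((0.2867·111.32)² + (0.0940·96.38)²) = √(1018.595566 + 82.078526) = 33.1764 km
4: √((-0.3177·111.32)² + (-0.4071·96.38)²) = √(1250.779703 + 1539.487081) = 52.8230 km
5: √((-0.2986·111.32)² + (0.0580·96.38)²) = √(1104.907705 + 31.248547) = 33.7069 km
6: √((-0.1567·111.32)² + (-0.2374·96.38)²) = √(304.287693 + 523.522405) = 28.7717 km
7: √((-0.1738·111.32)² + (-0.3790·96.38)²) = √(374.322506 + 1334.296245) = 41.3354 km
8: √((-0.1360·111.32)² + (0.0839·96.38)²) = √(229.205066 + 65.387957) = 17.1637 km
9: √((-0.2576·111.32)² + (0.2667·96.38)²) = √(822.314811 + 660.723685) = 38.5102 km
10: √((0.1773·111.32)² + (0.2371·96.38)²) = √(389.550590 + 522.200101) = 30.1952 km
11: √((0.3568·111.32)² + (0.1091·96.38)²) = √(1577.597054 + 110.566445) = 41.0873 km
Minimum: 8 at 17.1637 km.

8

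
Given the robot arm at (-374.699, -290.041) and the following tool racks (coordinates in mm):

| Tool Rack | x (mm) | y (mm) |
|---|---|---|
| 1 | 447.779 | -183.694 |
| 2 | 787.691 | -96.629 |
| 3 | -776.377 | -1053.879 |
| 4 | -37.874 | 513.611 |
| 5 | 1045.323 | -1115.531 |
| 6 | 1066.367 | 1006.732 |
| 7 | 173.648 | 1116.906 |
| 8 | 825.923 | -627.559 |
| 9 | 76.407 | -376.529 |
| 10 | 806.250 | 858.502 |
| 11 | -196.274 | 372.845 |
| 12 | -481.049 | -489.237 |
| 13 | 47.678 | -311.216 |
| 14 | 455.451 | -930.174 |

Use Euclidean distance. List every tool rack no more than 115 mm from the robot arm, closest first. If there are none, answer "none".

none

Distances from (-374.699, -290.041):
1: √((822.478)² + (106.347)²) = √(676470.06048 + 11309.68441) = 829.325 mm
2: √((1162.390)² + (193.412)²) = √(1351150.51210 + 37408.20174) = 1178.371 mm
3: √((-401.678)² + (-763.838)²) = √(161345.21568 + 583448.49024) = 863.014 mm
4: √((336.825)² + (803.652)²) = √(113451.08062 + 645856.53710) = 871.383 mm
5: √((1420.022)² + (-825.490)²) = √(2016462.48048 + 681433.74010) = 1642.527 mm
6: √((1441.066)² + (1296.773)²) = √(2076671.21636 + 1681620.21353) = 1938.631 mm
7: √((548.347)² + (1406.947)²) = √(300684.43241 + 1979499.86081) = 1510.028 mm
8: √((1200.622)² + (-337.518)²) = √(1441493.18688 + 113918.40032) = 1247.161 mm
9: √((451.106)² + (-86.488)²) = √(203496.62324 + 7480.17414) = 459.322 mm
10: √((1180.949)² + (1148.543)²) = √(1394640.54060 + 1319151.02285) = 1647.359 mm
11: √((178.425)² + (662.886)²) = √(31835.48063 + 439417.84900) = 686.479 mm
12: √((-106.350)² + (-199.196)²) = √(11310.32250 + 39679.04642) = 225.808 mm
13: √((422.377)² + (-21.175)²) = √(178402.33013 + 448.38063) = 422.907 mm
14: √((830.150)² + (-640.133)²) = √(689149.02250 + 409770.25769) = 1048.294 mm
Threshold 115 mm: none within range.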